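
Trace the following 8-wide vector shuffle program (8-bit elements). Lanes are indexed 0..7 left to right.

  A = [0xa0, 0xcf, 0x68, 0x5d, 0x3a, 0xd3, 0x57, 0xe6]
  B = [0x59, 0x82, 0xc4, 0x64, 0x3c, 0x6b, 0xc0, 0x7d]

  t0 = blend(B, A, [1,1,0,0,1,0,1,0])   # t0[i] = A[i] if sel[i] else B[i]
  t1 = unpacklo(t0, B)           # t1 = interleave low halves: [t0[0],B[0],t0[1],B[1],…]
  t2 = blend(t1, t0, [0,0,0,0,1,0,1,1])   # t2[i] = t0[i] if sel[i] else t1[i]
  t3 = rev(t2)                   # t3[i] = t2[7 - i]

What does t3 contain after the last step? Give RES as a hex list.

RES = [ 0x7d  0x57  0xc4  0x3a  0x82  0xcf  0x59  0xa0 ]

→ t0 |a0|cf|c4|64|3a|6b|57|7d|
→ t1 |a0|59|cf|82|c4|c4|64|64|
→ t2 |a0|59|cf|82|3a|c4|57|7d|
→ t3 |7d|57|c4|3a|82|cf|59|a0|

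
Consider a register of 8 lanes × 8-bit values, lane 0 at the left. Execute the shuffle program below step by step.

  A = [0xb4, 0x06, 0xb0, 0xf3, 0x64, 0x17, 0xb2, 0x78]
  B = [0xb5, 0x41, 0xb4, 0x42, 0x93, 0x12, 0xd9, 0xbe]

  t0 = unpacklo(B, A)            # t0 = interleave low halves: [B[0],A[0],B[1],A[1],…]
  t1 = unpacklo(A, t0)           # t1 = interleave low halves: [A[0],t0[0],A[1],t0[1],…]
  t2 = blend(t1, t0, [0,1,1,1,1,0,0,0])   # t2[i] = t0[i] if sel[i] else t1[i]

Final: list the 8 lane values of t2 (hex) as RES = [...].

RES = [ 0xb4  0xb4  0x41  0x06  0xb4  0x41  0xf3  0x06 ]

t0 = [0xb5, 0xb4, 0x41, 0x06, 0xb4, 0xb0, 0x42, 0xf3]
t1 = [0xb4, 0xb5, 0x06, 0xb4, 0xb0, 0x41, 0xf3, 0x06]
t2 = [0xb4, 0xb4, 0x41, 0x06, 0xb4, 0x41, 0xf3, 0x06]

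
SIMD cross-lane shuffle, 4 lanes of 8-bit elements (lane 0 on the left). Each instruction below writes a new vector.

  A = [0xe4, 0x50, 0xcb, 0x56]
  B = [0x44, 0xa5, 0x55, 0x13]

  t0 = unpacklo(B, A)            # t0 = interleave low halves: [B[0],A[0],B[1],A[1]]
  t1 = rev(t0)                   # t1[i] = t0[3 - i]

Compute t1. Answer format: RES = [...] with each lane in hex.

→ t0 |44|e4|a5|50|
→ t1 |50|a5|e4|44|

RES = [0x50, 0xa5, 0xe4, 0x44]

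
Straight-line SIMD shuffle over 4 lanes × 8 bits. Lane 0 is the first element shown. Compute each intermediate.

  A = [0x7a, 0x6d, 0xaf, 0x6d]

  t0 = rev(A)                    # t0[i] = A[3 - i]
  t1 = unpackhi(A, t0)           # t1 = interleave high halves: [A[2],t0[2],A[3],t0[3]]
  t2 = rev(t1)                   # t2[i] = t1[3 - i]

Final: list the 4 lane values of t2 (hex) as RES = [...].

RES = [0x7a, 0x6d, 0x6d, 0xaf]

  t0: 6d af 6d 7a
  t1: af 6d 6d 7a
  t2: 7a 6d 6d af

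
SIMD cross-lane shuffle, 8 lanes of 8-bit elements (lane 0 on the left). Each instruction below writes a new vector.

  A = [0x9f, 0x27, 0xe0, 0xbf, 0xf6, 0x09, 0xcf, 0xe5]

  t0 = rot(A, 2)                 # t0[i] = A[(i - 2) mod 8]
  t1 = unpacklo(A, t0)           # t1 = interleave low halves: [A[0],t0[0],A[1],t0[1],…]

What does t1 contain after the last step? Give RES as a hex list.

RES = [0x9f, 0xcf, 0x27, 0xe5, 0xe0, 0x9f, 0xbf, 0x27]

t0 = [0xcf, 0xe5, 0x9f, 0x27, 0xe0, 0xbf, 0xf6, 0x09]
t1 = [0x9f, 0xcf, 0x27, 0xe5, 0xe0, 0x9f, 0xbf, 0x27]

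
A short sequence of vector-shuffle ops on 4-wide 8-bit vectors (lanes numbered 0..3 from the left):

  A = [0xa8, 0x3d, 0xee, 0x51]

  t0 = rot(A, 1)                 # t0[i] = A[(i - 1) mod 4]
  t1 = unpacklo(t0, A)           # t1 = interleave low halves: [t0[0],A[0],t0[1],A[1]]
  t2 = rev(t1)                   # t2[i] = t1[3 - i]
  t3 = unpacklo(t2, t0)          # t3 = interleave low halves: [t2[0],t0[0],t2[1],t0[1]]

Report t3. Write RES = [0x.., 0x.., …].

RES = [0x3d, 0x51, 0xa8, 0xa8]

  t0: 51 a8 3d ee
  t1: 51 a8 a8 3d
  t2: 3d a8 a8 51
  t3: 3d 51 a8 a8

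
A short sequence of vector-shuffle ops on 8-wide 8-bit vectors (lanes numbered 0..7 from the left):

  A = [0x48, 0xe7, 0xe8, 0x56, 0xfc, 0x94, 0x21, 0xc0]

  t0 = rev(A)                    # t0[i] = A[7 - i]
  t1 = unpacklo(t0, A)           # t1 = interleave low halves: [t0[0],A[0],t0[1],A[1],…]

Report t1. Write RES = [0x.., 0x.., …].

→ t0 |c0|21|94|fc|56|e8|e7|48|
→ t1 |c0|48|21|e7|94|e8|fc|56|

RES = [0xc0, 0x48, 0x21, 0xe7, 0x94, 0xe8, 0xfc, 0x56]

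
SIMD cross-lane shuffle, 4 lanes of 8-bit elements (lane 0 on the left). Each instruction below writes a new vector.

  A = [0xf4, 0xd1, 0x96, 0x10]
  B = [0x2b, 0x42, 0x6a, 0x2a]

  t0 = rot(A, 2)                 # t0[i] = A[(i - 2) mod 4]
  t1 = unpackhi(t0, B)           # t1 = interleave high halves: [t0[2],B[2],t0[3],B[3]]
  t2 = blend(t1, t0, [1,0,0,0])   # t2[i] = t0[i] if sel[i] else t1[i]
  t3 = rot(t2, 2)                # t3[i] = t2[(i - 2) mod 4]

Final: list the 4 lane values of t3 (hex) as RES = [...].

RES = [ 0xd1  0x2a  0x96  0x6a ]

t0 = [0x96, 0x10, 0xf4, 0xd1]
t1 = [0xf4, 0x6a, 0xd1, 0x2a]
t2 = [0x96, 0x6a, 0xd1, 0x2a]
t3 = [0xd1, 0x2a, 0x96, 0x6a]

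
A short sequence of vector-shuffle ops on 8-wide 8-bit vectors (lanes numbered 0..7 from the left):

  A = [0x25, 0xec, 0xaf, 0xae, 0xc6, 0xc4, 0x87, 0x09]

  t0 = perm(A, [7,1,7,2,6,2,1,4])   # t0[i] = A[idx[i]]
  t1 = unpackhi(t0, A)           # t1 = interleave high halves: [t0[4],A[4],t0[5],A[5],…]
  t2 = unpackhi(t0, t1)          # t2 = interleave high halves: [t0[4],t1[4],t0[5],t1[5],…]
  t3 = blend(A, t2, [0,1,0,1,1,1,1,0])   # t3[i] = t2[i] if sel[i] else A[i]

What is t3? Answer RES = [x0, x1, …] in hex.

RES = [0x25, 0xec, 0xaf, 0x87, 0xec, 0xc6, 0xc6, 0x09]

t0 = [0x09, 0xec, 0x09, 0xaf, 0x87, 0xaf, 0xec, 0xc6]
t1 = [0x87, 0xc6, 0xaf, 0xc4, 0xec, 0x87, 0xc6, 0x09]
t2 = [0x87, 0xec, 0xaf, 0x87, 0xec, 0xc6, 0xc6, 0x09]
t3 = [0x25, 0xec, 0xaf, 0x87, 0xec, 0xc6, 0xc6, 0x09]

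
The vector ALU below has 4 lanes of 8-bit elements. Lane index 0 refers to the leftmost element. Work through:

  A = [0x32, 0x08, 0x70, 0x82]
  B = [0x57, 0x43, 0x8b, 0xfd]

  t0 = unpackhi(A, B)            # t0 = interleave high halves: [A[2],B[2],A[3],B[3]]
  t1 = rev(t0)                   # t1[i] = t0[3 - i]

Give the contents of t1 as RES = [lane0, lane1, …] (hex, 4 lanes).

RES = [0xfd, 0x82, 0x8b, 0x70]

→ t0 |70|8b|82|fd|
→ t1 |fd|82|8b|70|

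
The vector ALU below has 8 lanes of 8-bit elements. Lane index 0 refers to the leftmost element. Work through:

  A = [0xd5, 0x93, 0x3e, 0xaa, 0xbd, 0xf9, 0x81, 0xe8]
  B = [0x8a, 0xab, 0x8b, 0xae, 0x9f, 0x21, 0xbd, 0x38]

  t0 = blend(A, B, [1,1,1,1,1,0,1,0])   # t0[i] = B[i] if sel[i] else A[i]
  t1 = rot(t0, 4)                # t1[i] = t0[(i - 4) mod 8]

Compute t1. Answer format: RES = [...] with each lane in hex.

RES = [ 0x9f  0xf9  0xbd  0xe8  0x8a  0xab  0x8b  0xae ]

t0 = [0x8a, 0xab, 0x8b, 0xae, 0x9f, 0xf9, 0xbd, 0xe8]
t1 = [0x9f, 0xf9, 0xbd, 0xe8, 0x8a, 0xab, 0x8b, 0xae]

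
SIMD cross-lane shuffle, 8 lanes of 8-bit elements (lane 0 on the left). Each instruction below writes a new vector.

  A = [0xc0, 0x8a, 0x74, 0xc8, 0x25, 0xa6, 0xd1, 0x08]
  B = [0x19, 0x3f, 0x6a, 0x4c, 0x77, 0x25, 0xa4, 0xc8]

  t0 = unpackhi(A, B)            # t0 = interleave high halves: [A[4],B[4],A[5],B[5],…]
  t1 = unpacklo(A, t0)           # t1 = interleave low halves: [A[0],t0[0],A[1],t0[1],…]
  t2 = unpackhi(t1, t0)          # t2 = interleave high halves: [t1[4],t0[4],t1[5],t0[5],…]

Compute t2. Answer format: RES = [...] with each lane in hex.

RES = [0x74, 0xd1, 0xa6, 0xa4, 0xc8, 0x08, 0x25, 0xc8]

t0 = [0x25, 0x77, 0xa6, 0x25, 0xd1, 0xa4, 0x08, 0xc8]
t1 = [0xc0, 0x25, 0x8a, 0x77, 0x74, 0xa6, 0xc8, 0x25]
t2 = [0x74, 0xd1, 0xa6, 0xa4, 0xc8, 0x08, 0x25, 0xc8]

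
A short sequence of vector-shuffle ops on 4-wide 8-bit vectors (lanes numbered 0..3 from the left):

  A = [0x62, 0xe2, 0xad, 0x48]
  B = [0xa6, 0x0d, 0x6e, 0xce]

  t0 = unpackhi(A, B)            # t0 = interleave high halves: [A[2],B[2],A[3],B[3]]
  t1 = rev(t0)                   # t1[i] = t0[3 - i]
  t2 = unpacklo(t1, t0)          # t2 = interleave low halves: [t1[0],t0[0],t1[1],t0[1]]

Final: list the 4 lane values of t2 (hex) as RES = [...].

t0 = [0xad, 0x6e, 0x48, 0xce]
t1 = [0xce, 0x48, 0x6e, 0xad]
t2 = [0xce, 0xad, 0x48, 0x6e]

RES = [0xce, 0xad, 0x48, 0x6e]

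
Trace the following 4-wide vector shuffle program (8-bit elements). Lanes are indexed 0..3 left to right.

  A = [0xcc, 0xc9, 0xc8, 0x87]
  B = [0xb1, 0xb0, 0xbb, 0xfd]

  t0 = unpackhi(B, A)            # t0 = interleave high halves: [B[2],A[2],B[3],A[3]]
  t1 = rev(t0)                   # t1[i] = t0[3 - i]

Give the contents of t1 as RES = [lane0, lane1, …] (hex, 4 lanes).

t0 = [0xbb, 0xc8, 0xfd, 0x87]
t1 = [0x87, 0xfd, 0xc8, 0xbb]

RES = [ 0x87  0xfd  0xc8  0xbb ]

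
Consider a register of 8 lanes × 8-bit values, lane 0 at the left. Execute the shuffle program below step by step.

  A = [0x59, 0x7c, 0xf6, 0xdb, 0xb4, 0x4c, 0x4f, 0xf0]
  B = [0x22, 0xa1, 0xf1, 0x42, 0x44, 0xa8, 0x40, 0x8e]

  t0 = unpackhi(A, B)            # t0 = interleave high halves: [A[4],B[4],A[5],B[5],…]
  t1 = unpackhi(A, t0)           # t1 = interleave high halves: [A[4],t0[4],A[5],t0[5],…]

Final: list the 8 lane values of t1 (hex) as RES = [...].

  t0: b4 44 4c a8 4f 40 f0 8e
  t1: b4 4f 4c 40 4f f0 f0 8e

RES = [0xb4, 0x4f, 0x4c, 0x40, 0x4f, 0xf0, 0xf0, 0x8e]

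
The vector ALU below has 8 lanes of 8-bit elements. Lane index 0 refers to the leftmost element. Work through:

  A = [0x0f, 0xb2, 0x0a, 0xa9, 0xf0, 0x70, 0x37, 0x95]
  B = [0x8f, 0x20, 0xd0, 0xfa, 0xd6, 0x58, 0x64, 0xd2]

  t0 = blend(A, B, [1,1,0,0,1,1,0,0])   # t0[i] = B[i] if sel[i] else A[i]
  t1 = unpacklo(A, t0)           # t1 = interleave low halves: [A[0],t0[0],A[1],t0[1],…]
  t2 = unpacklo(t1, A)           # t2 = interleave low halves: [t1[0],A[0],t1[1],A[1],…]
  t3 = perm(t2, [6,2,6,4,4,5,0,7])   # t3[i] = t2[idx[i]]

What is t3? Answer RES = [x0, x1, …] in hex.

RES = [ 0x20  0x8f  0x20  0xb2  0xb2  0x0a  0x0f  0xa9 ]

t0 = [0x8f, 0x20, 0x0a, 0xa9, 0xd6, 0x58, 0x37, 0x95]
t1 = [0x0f, 0x8f, 0xb2, 0x20, 0x0a, 0x0a, 0xa9, 0xa9]
t2 = [0x0f, 0x0f, 0x8f, 0xb2, 0xb2, 0x0a, 0x20, 0xa9]
t3 = [0x20, 0x8f, 0x20, 0xb2, 0xb2, 0x0a, 0x0f, 0xa9]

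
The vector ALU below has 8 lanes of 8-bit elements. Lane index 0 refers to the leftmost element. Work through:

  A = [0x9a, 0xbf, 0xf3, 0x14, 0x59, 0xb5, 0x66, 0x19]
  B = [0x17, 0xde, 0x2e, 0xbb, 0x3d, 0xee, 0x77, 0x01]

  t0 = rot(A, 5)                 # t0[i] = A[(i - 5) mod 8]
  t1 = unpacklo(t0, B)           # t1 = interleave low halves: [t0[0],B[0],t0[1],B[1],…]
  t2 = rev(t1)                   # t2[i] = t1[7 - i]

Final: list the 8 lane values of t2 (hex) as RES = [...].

  t0: 14 59 b5 66 19 9a bf f3
  t1: 14 17 59 de b5 2e 66 bb
  t2: bb 66 2e b5 de 59 17 14

RES = [ 0xbb  0x66  0x2e  0xb5  0xde  0x59  0x17  0x14 ]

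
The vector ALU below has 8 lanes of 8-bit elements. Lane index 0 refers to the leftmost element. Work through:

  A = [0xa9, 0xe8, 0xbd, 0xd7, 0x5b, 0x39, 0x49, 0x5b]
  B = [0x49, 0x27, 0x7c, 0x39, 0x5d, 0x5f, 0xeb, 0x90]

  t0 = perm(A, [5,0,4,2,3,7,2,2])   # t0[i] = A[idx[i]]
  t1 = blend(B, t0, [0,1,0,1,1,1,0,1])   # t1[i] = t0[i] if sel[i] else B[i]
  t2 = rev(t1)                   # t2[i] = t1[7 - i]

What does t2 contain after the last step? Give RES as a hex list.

→ t0 |39|a9|5b|bd|d7|5b|bd|bd|
→ t1 |49|a9|7c|bd|d7|5b|eb|bd|
→ t2 |bd|eb|5b|d7|bd|7c|a9|49|

RES = [ 0xbd  0xeb  0x5b  0xd7  0xbd  0x7c  0xa9  0x49 ]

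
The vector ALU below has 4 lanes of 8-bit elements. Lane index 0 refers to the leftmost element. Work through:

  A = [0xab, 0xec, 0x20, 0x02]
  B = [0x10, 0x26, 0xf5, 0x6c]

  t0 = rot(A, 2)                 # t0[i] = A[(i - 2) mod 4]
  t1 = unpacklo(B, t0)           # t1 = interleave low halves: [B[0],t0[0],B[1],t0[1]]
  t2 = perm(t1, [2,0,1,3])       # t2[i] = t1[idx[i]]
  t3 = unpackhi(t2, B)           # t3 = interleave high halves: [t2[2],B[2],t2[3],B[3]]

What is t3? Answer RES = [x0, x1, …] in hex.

RES = [0x20, 0xf5, 0x02, 0x6c]

  t0: 20 02 ab ec
  t1: 10 20 26 02
  t2: 26 10 20 02
  t3: 20 f5 02 6c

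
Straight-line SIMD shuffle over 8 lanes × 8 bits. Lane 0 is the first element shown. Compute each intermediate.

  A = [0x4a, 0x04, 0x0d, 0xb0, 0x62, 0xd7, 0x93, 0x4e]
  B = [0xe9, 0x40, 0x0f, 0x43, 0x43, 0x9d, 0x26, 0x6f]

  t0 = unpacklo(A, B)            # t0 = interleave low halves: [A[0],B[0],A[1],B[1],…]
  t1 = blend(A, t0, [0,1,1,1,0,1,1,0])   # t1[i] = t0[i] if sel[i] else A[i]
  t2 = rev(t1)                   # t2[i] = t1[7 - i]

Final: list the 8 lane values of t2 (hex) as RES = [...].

→ t0 |4a|e9|04|40|0d|0f|b0|43|
→ t1 |4a|e9|04|40|62|0f|b0|4e|
→ t2 |4e|b0|0f|62|40|04|e9|4a|

RES = [ 0x4e  0xb0  0x0f  0x62  0x40  0x04  0xe9  0x4a ]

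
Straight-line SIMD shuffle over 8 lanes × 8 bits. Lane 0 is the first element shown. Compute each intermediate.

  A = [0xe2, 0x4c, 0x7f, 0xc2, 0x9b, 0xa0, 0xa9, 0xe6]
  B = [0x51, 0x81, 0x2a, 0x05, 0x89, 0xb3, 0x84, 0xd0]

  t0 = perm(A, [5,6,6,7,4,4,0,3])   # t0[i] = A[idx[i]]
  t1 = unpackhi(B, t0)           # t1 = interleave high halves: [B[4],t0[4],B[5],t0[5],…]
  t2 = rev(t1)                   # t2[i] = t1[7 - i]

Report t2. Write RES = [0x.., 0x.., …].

RES = [ 0xc2  0xd0  0xe2  0x84  0x9b  0xb3  0x9b  0x89 ]

→ t0 |a0|a9|a9|e6|9b|9b|e2|c2|
→ t1 |89|9b|b3|9b|84|e2|d0|c2|
→ t2 |c2|d0|e2|84|9b|b3|9b|89|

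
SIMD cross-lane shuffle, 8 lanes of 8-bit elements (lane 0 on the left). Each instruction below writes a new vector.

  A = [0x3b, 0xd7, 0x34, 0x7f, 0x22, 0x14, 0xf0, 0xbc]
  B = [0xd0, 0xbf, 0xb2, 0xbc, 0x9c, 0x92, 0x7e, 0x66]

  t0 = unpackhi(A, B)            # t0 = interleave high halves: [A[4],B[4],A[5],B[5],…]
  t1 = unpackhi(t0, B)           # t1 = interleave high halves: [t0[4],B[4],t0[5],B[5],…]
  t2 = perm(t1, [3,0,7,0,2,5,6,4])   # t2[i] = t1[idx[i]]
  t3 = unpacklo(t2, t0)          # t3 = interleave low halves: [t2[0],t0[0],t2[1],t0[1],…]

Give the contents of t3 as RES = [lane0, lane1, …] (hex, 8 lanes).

  t0: 22 9c 14 92 f0 7e bc 66
  t1: f0 9c 7e 92 bc 7e 66 66
  t2: 92 f0 66 f0 7e 7e 66 bc
  t3: 92 22 f0 9c 66 14 f0 92

RES = [0x92, 0x22, 0xf0, 0x9c, 0x66, 0x14, 0xf0, 0x92]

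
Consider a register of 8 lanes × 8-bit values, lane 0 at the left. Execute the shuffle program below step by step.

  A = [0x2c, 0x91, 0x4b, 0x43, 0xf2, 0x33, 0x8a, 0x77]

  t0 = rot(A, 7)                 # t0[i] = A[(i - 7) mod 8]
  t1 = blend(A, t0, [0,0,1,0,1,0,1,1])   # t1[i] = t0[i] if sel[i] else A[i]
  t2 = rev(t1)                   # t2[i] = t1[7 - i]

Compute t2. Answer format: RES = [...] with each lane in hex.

t0 = [0x91, 0x4b, 0x43, 0xf2, 0x33, 0x8a, 0x77, 0x2c]
t1 = [0x2c, 0x91, 0x43, 0x43, 0x33, 0x33, 0x77, 0x2c]
t2 = [0x2c, 0x77, 0x33, 0x33, 0x43, 0x43, 0x91, 0x2c]

RES = [0x2c, 0x77, 0x33, 0x33, 0x43, 0x43, 0x91, 0x2c]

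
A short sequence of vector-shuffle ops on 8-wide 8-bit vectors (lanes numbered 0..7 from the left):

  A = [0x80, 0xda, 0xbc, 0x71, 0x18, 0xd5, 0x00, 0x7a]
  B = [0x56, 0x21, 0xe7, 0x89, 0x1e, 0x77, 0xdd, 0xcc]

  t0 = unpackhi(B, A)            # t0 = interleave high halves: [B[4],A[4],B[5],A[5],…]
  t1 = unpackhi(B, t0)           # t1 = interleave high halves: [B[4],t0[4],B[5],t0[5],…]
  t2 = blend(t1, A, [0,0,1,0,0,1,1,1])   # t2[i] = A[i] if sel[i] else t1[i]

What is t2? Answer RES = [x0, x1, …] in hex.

RES = [0x1e, 0xdd, 0xbc, 0x00, 0xdd, 0xd5, 0x00, 0x7a]

t0 = [0x1e, 0x18, 0x77, 0xd5, 0xdd, 0x00, 0xcc, 0x7a]
t1 = [0x1e, 0xdd, 0x77, 0x00, 0xdd, 0xcc, 0xcc, 0x7a]
t2 = [0x1e, 0xdd, 0xbc, 0x00, 0xdd, 0xd5, 0x00, 0x7a]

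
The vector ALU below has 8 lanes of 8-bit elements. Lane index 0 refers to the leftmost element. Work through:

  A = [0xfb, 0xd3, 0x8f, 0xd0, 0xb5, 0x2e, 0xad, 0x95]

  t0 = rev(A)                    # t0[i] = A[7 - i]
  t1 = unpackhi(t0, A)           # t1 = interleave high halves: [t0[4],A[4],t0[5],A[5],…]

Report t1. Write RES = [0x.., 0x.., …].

RES = [0xd0, 0xb5, 0x8f, 0x2e, 0xd3, 0xad, 0xfb, 0x95]

t0 = [0x95, 0xad, 0x2e, 0xb5, 0xd0, 0x8f, 0xd3, 0xfb]
t1 = [0xd0, 0xb5, 0x8f, 0x2e, 0xd3, 0xad, 0xfb, 0x95]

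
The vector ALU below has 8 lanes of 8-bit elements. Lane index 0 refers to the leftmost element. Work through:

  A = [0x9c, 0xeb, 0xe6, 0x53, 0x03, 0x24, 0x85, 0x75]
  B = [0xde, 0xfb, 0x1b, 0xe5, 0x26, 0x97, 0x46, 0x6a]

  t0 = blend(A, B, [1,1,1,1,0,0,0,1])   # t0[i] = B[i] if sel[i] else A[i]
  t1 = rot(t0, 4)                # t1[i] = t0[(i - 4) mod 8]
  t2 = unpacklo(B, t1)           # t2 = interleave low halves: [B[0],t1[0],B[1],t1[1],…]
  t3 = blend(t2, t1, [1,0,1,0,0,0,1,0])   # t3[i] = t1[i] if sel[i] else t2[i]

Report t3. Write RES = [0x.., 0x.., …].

RES = [ 0x03  0x03  0x85  0x24  0x1b  0x85  0x1b  0x6a ]

→ t0 |de|fb|1b|e5|03|24|85|6a|
→ t1 |03|24|85|6a|de|fb|1b|e5|
→ t2 |de|03|fb|24|1b|85|e5|6a|
→ t3 |03|03|85|24|1b|85|1b|6a|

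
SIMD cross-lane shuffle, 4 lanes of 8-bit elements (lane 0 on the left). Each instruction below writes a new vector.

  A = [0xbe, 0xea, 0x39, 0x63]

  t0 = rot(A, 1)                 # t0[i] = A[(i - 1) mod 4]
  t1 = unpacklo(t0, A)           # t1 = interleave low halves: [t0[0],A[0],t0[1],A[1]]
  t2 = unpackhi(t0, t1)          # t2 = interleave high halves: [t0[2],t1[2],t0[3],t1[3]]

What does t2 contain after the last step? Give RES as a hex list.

  t0: 63 be ea 39
  t1: 63 be be ea
  t2: ea be 39 ea

RES = [ 0xea  0xbe  0x39  0xea ]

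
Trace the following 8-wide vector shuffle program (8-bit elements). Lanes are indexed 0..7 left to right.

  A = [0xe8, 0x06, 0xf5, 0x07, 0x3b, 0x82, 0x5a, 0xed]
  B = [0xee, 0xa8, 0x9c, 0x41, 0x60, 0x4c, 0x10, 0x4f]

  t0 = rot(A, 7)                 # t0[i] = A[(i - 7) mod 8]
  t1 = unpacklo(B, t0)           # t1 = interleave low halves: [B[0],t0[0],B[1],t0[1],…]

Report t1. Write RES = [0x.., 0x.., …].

RES = [0xee, 0x06, 0xa8, 0xf5, 0x9c, 0x07, 0x41, 0x3b]

  t0: 06 f5 07 3b 82 5a ed e8
  t1: ee 06 a8 f5 9c 07 41 3b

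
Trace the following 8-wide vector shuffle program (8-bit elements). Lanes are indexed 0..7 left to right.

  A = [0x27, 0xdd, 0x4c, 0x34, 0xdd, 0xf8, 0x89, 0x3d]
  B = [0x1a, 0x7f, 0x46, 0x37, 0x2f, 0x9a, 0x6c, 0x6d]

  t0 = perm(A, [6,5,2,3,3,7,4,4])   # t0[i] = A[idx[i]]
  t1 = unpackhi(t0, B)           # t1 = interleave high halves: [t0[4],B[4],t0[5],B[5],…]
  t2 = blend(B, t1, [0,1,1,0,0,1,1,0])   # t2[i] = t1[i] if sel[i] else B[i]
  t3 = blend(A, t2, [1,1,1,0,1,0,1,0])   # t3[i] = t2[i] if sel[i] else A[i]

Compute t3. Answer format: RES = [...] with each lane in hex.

t0 = [0x89, 0xf8, 0x4c, 0x34, 0x34, 0x3d, 0xdd, 0xdd]
t1 = [0x34, 0x2f, 0x3d, 0x9a, 0xdd, 0x6c, 0xdd, 0x6d]
t2 = [0x1a, 0x2f, 0x3d, 0x37, 0x2f, 0x6c, 0xdd, 0x6d]
t3 = [0x1a, 0x2f, 0x3d, 0x34, 0x2f, 0xf8, 0xdd, 0x3d]

RES = [ 0x1a  0x2f  0x3d  0x34  0x2f  0xf8  0xdd  0x3d ]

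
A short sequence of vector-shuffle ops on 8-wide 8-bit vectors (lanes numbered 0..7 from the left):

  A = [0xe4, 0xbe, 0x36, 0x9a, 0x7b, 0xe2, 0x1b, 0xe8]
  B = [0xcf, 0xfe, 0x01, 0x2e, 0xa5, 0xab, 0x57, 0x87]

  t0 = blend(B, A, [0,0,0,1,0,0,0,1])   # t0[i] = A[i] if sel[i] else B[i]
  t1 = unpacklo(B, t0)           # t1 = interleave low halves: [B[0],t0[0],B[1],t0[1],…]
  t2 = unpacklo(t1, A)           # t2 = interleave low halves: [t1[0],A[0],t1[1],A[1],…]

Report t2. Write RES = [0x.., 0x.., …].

  t0: cf fe 01 9a a5 ab 57 e8
  t1: cf cf fe fe 01 01 2e 9a
  t2: cf e4 cf be fe 36 fe 9a

RES = [0xcf, 0xe4, 0xcf, 0xbe, 0xfe, 0x36, 0xfe, 0x9a]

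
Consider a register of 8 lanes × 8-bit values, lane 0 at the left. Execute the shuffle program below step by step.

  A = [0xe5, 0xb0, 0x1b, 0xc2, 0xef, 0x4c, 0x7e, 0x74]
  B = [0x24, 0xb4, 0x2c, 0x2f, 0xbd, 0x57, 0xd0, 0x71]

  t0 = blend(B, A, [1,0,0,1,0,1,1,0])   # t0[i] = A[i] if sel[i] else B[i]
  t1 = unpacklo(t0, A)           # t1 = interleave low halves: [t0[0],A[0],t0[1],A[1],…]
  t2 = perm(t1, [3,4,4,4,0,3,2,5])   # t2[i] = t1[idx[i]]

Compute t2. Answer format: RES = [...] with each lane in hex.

RES = [ 0xb0  0x2c  0x2c  0x2c  0xe5  0xb0  0xb4  0x1b ]

→ t0 |e5|b4|2c|c2|bd|4c|7e|71|
→ t1 |e5|e5|b4|b0|2c|1b|c2|c2|
→ t2 |b0|2c|2c|2c|e5|b0|b4|1b|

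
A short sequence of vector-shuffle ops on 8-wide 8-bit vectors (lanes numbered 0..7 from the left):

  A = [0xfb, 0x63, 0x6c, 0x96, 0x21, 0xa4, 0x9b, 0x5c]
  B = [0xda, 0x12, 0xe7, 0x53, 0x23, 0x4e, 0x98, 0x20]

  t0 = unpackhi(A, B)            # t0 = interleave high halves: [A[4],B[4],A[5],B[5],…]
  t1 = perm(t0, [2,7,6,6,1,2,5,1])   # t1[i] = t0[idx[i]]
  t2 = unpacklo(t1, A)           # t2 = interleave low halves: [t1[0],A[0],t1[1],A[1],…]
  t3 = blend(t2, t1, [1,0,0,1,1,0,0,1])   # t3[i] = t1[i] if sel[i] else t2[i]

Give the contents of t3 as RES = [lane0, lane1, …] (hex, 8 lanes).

t0 = [0x21, 0x23, 0xa4, 0x4e, 0x9b, 0x98, 0x5c, 0x20]
t1 = [0xa4, 0x20, 0x5c, 0x5c, 0x23, 0xa4, 0x98, 0x23]
t2 = [0xa4, 0xfb, 0x20, 0x63, 0x5c, 0x6c, 0x5c, 0x96]
t3 = [0xa4, 0xfb, 0x20, 0x5c, 0x23, 0x6c, 0x5c, 0x23]

RES = [0xa4, 0xfb, 0x20, 0x5c, 0x23, 0x6c, 0x5c, 0x23]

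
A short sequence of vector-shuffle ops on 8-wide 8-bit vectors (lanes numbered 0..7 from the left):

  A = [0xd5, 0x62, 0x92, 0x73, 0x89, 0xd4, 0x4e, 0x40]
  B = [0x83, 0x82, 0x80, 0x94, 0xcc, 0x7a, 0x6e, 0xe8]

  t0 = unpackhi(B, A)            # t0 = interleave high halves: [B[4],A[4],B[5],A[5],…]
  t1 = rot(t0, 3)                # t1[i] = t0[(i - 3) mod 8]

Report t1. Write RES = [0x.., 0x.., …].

RES = [ 0x4e  0xe8  0x40  0xcc  0x89  0x7a  0xd4  0x6e ]

→ t0 |cc|89|7a|d4|6e|4e|e8|40|
→ t1 |4e|e8|40|cc|89|7a|d4|6e|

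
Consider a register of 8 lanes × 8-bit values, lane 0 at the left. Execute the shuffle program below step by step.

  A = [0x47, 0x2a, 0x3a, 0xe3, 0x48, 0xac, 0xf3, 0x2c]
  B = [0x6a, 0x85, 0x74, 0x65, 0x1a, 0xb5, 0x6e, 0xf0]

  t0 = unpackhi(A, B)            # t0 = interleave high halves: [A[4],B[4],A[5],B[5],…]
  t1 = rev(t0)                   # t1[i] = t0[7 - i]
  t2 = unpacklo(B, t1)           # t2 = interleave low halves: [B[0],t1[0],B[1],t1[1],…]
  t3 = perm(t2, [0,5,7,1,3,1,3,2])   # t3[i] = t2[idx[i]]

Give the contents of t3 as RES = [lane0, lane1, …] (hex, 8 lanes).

RES = [0x6a, 0x6e, 0xf3, 0xf0, 0x2c, 0xf0, 0x2c, 0x85]

  t0: 48 1a ac b5 f3 6e 2c f0
  t1: f0 2c 6e f3 b5 ac 1a 48
  t2: 6a f0 85 2c 74 6e 65 f3
  t3: 6a 6e f3 f0 2c f0 2c 85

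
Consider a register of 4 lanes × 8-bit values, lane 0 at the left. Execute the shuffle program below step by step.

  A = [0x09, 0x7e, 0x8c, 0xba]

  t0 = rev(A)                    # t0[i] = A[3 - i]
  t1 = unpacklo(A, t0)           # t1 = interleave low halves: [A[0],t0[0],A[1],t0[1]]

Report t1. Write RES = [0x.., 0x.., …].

  t0: ba 8c 7e 09
  t1: 09 ba 7e 8c

RES = [0x09, 0xba, 0x7e, 0x8c]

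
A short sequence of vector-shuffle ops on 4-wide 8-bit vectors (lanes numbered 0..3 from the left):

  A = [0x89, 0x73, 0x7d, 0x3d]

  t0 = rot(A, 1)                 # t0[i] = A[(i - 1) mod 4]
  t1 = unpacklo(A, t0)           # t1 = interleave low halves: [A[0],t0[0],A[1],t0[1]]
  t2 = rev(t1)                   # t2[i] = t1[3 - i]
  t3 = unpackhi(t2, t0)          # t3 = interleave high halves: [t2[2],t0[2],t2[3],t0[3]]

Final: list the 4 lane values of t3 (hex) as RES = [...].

RES = [0x3d, 0x73, 0x89, 0x7d]

→ t0 |3d|89|73|7d|
→ t1 |89|3d|73|89|
→ t2 |89|73|3d|89|
→ t3 |3d|73|89|7d|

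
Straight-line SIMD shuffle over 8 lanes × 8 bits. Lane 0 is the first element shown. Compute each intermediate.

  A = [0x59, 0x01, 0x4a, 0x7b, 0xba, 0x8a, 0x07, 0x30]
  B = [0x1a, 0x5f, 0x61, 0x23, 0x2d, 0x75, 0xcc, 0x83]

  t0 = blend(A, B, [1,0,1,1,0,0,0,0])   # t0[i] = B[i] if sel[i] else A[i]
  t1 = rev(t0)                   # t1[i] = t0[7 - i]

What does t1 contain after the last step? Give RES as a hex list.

RES = [ 0x30  0x07  0x8a  0xba  0x23  0x61  0x01  0x1a ]

t0 = [0x1a, 0x01, 0x61, 0x23, 0xba, 0x8a, 0x07, 0x30]
t1 = [0x30, 0x07, 0x8a, 0xba, 0x23, 0x61, 0x01, 0x1a]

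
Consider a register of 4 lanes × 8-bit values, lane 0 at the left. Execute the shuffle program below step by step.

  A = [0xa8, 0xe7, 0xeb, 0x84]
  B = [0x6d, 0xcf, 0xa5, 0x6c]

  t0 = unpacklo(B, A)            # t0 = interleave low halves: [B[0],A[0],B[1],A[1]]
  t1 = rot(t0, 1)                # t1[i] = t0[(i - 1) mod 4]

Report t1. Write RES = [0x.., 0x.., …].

RES = [0xe7, 0x6d, 0xa8, 0xcf]

t0 = [0x6d, 0xa8, 0xcf, 0xe7]
t1 = [0xe7, 0x6d, 0xa8, 0xcf]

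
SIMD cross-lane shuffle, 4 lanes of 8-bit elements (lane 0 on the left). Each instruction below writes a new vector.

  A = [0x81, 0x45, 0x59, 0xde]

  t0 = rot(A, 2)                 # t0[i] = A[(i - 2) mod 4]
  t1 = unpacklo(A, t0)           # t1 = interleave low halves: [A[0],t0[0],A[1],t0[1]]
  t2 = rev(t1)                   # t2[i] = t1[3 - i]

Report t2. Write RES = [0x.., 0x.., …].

RES = [ 0xde  0x45  0x59  0x81 ]

t0 = [0x59, 0xde, 0x81, 0x45]
t1 = [0x81, 0x59, 0x45, 0xde]
t2 = [0xde, 0x45, 0x59, 0x81]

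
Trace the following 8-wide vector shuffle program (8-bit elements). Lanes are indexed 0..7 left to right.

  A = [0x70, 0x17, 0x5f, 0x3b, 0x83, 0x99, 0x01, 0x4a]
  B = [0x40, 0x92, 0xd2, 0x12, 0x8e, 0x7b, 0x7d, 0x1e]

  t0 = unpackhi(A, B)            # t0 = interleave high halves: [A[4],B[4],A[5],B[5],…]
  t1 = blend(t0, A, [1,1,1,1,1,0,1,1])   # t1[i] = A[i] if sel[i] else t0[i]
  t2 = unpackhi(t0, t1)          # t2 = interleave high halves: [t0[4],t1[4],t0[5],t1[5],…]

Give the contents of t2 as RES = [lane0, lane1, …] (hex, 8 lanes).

RES = [ 0x01  0x83  0x7d  0x7d  0x4a  0x01  0x1e  0x4a ]

  t0: 83 8e 99 7b 01 7d 4a 1e
  t1: 70 17 5f 3b 83 7d 01 4a
  t2: 01 83 7d 7d 4a 01 1e 4a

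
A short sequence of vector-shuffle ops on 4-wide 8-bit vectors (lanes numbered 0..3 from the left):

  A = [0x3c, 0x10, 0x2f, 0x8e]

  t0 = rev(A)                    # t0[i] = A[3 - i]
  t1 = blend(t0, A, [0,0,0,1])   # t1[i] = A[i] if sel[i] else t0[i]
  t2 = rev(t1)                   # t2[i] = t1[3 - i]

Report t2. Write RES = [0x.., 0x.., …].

t0 = [0x8e, 0x2f, 0x10, 0x3c]
t1 = [0x8e, 0x2f, 0x10, 0x8e]
t2 = [0x8e, 0x10, 0x2f, 0x8e]

RES = [0x8e, 0x10, 0x2f, 0x8e]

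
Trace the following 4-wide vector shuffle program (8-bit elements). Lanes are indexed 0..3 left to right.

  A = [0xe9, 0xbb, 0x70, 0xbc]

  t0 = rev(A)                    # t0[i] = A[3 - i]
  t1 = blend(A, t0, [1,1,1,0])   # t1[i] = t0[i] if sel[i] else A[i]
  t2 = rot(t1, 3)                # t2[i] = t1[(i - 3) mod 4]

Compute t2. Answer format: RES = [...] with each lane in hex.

→ t0 |bc|70|bb|e9|
→ t1 |bc|70|bb|bc|
→ t2 |70|bb|bc|bc|

RES = [0x70, 0xbb, 0xbc, 0xbc]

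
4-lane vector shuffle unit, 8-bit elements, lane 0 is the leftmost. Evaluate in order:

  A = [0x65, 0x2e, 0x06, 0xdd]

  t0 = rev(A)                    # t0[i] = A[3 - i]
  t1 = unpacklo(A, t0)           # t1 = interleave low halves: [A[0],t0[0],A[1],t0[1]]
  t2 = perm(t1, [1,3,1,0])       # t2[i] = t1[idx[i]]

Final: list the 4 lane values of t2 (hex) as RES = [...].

RES = [ 0xdd  0x06  0xdd  0x65 ]

→ t0 |dd|06|2e|65|
→ t1 |65|dd|2e|06|
→ t2 |dd|06|dd|65|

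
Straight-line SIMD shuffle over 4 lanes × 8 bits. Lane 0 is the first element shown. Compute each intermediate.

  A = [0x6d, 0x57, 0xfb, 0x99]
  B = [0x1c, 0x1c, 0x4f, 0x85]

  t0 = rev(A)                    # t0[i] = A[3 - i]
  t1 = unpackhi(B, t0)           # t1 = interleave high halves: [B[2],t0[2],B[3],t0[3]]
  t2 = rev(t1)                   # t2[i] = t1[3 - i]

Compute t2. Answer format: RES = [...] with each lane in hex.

  t0: 99 fb 57 6d
  t1: 4f 57 85 6d
  t2: 6d 85 57 4f

RES = [0x6d, 0x85, 0x57, 0x4f]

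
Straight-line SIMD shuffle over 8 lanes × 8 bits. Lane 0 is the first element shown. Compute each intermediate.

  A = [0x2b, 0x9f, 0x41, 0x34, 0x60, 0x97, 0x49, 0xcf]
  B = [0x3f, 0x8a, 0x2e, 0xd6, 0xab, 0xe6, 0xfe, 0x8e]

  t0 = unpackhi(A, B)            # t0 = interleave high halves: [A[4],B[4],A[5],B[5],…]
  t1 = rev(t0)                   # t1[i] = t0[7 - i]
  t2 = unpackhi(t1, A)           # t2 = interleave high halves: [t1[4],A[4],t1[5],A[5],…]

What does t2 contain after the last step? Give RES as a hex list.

RES = [0xe6, 0x60, 0x97, 0x97, 0xab, 0x49, 0x60, 0xcf]

  t0: 60 ab 97 e6 49 fe cf 8e
  t1: 8e cf fe 49 e6 97 ab 60
  t2: e6 60 97 97 ab 49 60 cf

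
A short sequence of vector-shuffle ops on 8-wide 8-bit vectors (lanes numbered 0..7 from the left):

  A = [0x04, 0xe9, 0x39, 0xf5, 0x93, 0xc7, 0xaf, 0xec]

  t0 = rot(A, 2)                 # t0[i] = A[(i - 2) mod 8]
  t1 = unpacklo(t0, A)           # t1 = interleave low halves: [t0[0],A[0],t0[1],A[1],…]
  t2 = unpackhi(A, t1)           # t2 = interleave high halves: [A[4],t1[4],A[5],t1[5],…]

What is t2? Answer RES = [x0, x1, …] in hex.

  t0: af ec 04 e9 39 f5 93 c7
  t1: af 04 ec e9 04 39 e9 f5
  t2: 93 04 c7 39 af e9 ec f5

RES = [ 0x93  0x04  0xc7  0x39  0xaf  0xe9  0xec  0xf5 ]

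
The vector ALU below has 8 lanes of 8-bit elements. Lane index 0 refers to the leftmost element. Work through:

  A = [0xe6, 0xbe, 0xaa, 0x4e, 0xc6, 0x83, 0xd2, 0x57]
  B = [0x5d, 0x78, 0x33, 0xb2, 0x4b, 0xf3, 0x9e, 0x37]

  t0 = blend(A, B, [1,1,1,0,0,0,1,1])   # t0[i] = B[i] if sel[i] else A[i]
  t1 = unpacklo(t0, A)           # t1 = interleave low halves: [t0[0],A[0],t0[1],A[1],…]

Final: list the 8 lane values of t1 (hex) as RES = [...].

RES = [0x5d, 0xe6, 0x78, 0xbe, 0x33, 0xaa, 0x4e, 0x4e]

t0 = [0x5d, 0x78, 0x33, 0x4e, 0xc6, 0x83, 0x9e, 0x37]
t1 = [0x5d, 0xe6, 0x78, 0xbe, 0x33, 0xaa, 0x4e, 0x4e]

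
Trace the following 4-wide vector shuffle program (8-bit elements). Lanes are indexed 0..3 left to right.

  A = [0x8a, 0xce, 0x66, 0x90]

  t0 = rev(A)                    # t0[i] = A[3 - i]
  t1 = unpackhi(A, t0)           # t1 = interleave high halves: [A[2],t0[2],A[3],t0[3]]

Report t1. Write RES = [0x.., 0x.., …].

  t0: 90 66 ce 8a
  t1: 66 ce 90 8a

RES = [ 0x66  0xce  0x90  0x8a ]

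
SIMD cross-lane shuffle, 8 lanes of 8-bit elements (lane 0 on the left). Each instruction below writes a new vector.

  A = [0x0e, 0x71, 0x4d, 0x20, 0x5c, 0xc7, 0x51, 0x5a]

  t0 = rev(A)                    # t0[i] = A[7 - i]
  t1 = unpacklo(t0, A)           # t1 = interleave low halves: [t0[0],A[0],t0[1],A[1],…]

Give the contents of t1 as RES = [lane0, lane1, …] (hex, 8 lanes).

t0 = [0x5a, 0x51, 0xc7, 0x5c, 0x20, 0x4d, 0x71, 0x0e]
t1 = [0x5a, 0x0e, 0x51, 0x71, 0xc7, 0x4d, 0x5c, 0x20]

RES = [ 0x5a  0x0e  0x51  0x71  0xc7  0x4d  0x5c  0x20 ]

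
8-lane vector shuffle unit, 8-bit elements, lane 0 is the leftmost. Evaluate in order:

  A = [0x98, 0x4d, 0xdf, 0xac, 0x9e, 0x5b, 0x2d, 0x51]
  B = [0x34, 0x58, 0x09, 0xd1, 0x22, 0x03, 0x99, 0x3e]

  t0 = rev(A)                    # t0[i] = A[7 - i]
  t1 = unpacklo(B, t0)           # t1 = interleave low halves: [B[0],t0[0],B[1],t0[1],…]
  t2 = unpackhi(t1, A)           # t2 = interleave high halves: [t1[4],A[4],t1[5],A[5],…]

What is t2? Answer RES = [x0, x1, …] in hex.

→ t0 |51|2d|5b|9e|ac|df|4d|98|
→ t1 |34|51|58|2d|09|5b|d1|9e|
→ t2 |09|9e|5b|5b|d1|2d|9e|51|

RES = [0x09, 0x9e, 0x5b, 0x5b, 0xd1, 0x2d, 0x9e, 0x51]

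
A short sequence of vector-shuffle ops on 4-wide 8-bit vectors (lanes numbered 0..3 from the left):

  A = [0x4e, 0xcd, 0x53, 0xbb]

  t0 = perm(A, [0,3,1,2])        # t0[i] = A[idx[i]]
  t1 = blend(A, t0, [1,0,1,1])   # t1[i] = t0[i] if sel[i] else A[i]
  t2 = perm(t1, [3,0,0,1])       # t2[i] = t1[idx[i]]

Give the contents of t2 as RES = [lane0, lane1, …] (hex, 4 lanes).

t0 = [0x4e, 0xbb, 0xcd, 0x53]
t1 = [0x4e, 0xcd, 0xcd, 0x53]
t2 = [0x53, 0x4e, 0x4e, 0xcd]

RES = [ 0x53  0x4e  0x4e  0xcd ]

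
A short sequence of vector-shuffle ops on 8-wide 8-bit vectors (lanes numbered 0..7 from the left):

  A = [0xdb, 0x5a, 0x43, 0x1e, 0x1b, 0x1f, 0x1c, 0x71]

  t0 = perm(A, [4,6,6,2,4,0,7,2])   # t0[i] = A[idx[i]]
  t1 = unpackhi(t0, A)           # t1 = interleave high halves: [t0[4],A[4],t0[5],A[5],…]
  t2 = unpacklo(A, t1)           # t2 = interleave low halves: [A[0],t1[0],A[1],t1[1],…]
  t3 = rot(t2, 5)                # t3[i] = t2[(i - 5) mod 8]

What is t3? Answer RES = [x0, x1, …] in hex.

RES = [ 0x1b  0x43  0xdb  0x1e  0x1f  0xdb  0x1b  0x5a ]

t0 = [0x1b, 0x1c, 0x1c, 0x43, 0x1b, 0xdb, 0x71, 0x43]
t1 = [0x1b, 0x1b, 0xdb, 0x1f, 0x71, 0x1c, 0x43, 0x71]
t2 = [0xdb, 0x1b, 0x5a, 0x1b, 0x43, 0xdb, 0x1e, 0x1f]
t3 = [0x1b, 0x43, 0xdb, 0x1e, 0x1f, 0xdb, 0x1b, 0x5a]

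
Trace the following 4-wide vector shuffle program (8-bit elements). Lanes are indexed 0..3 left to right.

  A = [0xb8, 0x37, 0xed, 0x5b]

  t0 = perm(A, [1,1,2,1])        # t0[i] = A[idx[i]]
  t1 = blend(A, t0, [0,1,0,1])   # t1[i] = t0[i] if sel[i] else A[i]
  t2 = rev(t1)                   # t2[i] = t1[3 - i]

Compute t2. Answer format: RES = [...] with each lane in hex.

  t0: 37 37 ed 37
  t1: b8 37 ed 37
  t2: 37 ed 37 b8

RES = [ 0x37  0xed  0x37  0xb8 ]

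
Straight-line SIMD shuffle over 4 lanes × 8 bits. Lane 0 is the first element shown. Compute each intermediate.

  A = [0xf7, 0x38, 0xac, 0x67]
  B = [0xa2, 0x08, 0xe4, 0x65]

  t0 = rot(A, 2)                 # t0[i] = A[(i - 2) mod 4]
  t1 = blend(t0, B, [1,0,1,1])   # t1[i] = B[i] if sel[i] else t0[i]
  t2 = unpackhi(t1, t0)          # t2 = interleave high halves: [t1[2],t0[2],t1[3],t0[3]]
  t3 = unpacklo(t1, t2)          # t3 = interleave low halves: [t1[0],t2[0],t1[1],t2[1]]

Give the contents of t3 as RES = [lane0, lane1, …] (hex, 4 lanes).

RES = [0xa2, 0xe4, 0x67, 0xf7]

→ t0 |ac|67|f7|38|
→ t1 |a2|67|e4|65|
→ t2 |e4|f7|65|38|
→ t3 |a2|e4|67|f7|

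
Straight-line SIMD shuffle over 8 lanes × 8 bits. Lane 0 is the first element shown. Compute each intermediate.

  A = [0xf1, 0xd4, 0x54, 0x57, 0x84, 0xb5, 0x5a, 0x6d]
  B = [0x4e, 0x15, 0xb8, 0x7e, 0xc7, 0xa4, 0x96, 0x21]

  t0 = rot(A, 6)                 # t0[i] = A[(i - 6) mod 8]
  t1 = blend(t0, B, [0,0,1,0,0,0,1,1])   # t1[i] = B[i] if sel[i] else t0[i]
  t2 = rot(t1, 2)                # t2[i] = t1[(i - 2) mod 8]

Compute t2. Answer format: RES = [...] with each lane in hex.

RES = [0x96, 0x21, 0x54, 0x57, 0xb8, 0xb5, 0x5a, 0x6d]

  t0: 54 57 84 b5 5a 6d f1 d4
  t1: 54 57 b8 b5 5a 6d 96 21
  t2: 96 21 54 57 b8 b5 5a 6d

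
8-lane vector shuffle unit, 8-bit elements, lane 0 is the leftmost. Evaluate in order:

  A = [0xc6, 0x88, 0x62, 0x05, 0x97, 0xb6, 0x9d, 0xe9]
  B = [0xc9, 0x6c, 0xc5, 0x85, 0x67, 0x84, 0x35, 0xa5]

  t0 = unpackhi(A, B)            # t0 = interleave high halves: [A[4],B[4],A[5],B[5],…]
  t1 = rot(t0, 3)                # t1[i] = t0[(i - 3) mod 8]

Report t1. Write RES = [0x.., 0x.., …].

RES = [0x35, 0xe9, 0xa5, 0x97, 0x67, 0xb6, 0x84, 0x9d]

→ t0 |97|67|b6|84|9d|35|e9|a5|
→ t1 |35|e9|a5|97|67|b6|84|9d|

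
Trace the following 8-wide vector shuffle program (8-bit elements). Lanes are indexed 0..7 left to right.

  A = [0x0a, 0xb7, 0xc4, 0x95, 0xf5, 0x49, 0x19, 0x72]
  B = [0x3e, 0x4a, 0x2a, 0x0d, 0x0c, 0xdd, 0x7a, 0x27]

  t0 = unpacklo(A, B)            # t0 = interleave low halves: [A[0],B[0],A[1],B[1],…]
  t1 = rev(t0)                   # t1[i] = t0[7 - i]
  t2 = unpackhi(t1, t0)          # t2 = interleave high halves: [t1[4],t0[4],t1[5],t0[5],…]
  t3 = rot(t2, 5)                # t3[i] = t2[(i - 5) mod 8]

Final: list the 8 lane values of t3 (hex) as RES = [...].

→ t0 |0a|3e|b7|4a|c4|2a|95|0d|
→ t1 |0d|95|2a|c4|4a|b7|3e|0a|
→ t2 |4a|c4|b7|2a|3e|95|0a|0d|
→ t3 |2a|3e|95|0a|0d|4a|c4|b7|

RES = [ 0x2a  0x3e  0x95  0x0a  0x0d  0x4a  0xc4  0xb7 ]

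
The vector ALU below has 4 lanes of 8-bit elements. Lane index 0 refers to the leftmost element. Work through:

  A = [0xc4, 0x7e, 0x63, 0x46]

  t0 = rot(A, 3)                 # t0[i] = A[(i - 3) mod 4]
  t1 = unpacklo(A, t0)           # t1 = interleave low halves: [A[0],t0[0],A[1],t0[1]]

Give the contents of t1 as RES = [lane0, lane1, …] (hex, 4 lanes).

→ t0 |7e|63|46|c4|
→ t1 |c4|7e|7e|63|

RES = [ 0xc4  0x7e  0x7e  0x63 ]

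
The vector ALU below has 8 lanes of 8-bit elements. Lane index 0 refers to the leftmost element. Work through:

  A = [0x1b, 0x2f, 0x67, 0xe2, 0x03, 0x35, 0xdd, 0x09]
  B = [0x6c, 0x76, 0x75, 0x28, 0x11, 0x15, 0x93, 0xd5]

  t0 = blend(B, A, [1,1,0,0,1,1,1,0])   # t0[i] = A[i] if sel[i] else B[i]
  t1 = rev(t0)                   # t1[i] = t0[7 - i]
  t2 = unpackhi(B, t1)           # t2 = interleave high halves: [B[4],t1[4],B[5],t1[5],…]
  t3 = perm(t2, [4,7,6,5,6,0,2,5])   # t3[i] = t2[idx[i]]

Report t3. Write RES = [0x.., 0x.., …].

  t0: 1b 2f 75 28 03 35 dd d5
  t1: d5 dd 35 03 28 75 2f 1b
  t2: 11 28 15 75 93 2f d5 1b
  t3: 93 1b d5 2f d5 11 15 2f

RES = [ 0x93  0x1b  0xd5  0x2f  0xd5  0x11  0x15  0x2f ]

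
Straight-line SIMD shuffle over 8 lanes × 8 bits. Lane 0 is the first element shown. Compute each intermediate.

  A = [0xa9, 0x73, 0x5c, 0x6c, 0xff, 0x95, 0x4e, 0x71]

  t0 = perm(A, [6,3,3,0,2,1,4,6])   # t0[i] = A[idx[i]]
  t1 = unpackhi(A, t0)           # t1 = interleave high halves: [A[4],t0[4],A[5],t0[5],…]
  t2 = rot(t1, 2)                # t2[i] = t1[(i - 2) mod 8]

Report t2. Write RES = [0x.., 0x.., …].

→ t0 |4e|6c|6c|a9|5c|73|ff|4e|
→ t1 |ff|5c|95|73|4e|ff|71|4e|
→ t2 |71|4e|ff|5c|95|73|4e|ff|

RES = [0x71, 0x4e, 0xff, 0x5c, 0x95, 0x73, 0x4e, 0xff]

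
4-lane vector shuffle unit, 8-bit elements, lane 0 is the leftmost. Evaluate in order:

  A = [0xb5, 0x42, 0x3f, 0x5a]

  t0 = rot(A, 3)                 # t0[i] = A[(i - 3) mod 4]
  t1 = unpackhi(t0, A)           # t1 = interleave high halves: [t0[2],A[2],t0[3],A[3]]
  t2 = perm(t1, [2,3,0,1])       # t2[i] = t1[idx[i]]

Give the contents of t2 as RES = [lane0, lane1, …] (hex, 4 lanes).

→ t0 |42|3f|5a|b5|
→ t1 |5a|3f|b5|5a|
→ t2 |b5|5a|5a|3f|

RES = [0xb5, 0x5a, 0x5a, 0x3f]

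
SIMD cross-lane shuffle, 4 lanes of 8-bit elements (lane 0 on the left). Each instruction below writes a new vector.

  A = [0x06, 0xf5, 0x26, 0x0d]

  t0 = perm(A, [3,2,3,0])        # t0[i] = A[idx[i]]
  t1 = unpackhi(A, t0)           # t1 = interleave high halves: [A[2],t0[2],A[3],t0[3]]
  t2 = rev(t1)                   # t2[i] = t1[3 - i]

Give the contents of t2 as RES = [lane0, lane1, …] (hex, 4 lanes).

t0 = [0x0d, 0x26, 0x0d, 0x06]
t1 = [0x26, 0x0d, 0x0d, 0x06]
t2 = [0x06, 0x0d, 0x0d, 0x26]

RES = [ 0x06  0x0d  0x0d  0x26 ]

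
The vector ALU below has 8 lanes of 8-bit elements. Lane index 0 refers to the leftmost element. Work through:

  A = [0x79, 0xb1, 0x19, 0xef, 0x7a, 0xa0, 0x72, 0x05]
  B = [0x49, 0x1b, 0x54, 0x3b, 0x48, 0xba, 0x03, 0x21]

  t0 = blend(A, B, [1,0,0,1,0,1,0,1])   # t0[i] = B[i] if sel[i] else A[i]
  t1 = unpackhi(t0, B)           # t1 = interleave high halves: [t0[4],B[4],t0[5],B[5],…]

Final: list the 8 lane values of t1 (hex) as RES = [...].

t0 = [0x49, 0xb1, 0x19, 0x3b, 0x7a, 0xba, 0x72, 0x21]
t1 = [0x7a, 0x48, 0xba, 0xba, 0x72, 0x03, 0x21, 0x21]

RES = [ 0x7a  0x48  0xba  0xba  0x72  0x03  0x21  0x21 ]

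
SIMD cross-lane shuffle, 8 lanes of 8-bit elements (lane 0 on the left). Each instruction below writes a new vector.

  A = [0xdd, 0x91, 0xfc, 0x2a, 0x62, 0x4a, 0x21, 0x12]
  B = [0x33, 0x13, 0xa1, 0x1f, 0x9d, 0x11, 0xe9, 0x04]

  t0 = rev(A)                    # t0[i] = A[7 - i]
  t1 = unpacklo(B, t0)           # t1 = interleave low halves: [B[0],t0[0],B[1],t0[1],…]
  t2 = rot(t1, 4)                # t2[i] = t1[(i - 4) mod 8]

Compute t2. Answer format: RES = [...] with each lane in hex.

→ t0 |12|21|4a|62|2a|fc|91|dd|
→ t1 |33|12|13|21|a1|4a|1f|62|
→ t2 |a1|4a|1f|62|33|12|13|21|

RES = [0xa1, 0x4a, 0x1f, 0x62, 0x33, 0x12, 0x13, 0x21]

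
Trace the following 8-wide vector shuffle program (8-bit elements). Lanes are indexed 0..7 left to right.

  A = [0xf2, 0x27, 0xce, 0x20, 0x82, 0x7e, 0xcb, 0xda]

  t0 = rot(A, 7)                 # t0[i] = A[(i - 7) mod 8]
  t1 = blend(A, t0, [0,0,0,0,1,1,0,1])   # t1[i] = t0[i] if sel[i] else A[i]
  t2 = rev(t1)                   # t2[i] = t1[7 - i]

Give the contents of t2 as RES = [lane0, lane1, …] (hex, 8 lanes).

RES = [0xf2, 0xcb, 0xcb, 0x7e, 0x20, 0xce, 0x27, 0xf2]

  t0: 27 ce 20 82 7e cb da f2
  t1: f2 27 ce 20 7e cb cb f2
  t2: f2 cb cb 7e 20 ce 27 f2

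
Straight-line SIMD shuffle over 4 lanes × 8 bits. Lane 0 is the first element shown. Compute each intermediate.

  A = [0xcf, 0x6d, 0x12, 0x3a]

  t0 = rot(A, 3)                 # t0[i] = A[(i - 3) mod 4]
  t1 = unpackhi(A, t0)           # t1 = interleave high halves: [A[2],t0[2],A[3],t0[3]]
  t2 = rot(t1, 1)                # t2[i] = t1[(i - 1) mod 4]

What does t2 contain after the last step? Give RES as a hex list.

t0 = [0x6d, 0x12, 0x3a, 0xcf]
t1 = [0x12, 0x3a, 0x3a, 0xcf]
t2 = [0xcf, 0x12, 0x3a, 0x3a]

RES = [0xcf, 0x12, 0x3a, 0x3a]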